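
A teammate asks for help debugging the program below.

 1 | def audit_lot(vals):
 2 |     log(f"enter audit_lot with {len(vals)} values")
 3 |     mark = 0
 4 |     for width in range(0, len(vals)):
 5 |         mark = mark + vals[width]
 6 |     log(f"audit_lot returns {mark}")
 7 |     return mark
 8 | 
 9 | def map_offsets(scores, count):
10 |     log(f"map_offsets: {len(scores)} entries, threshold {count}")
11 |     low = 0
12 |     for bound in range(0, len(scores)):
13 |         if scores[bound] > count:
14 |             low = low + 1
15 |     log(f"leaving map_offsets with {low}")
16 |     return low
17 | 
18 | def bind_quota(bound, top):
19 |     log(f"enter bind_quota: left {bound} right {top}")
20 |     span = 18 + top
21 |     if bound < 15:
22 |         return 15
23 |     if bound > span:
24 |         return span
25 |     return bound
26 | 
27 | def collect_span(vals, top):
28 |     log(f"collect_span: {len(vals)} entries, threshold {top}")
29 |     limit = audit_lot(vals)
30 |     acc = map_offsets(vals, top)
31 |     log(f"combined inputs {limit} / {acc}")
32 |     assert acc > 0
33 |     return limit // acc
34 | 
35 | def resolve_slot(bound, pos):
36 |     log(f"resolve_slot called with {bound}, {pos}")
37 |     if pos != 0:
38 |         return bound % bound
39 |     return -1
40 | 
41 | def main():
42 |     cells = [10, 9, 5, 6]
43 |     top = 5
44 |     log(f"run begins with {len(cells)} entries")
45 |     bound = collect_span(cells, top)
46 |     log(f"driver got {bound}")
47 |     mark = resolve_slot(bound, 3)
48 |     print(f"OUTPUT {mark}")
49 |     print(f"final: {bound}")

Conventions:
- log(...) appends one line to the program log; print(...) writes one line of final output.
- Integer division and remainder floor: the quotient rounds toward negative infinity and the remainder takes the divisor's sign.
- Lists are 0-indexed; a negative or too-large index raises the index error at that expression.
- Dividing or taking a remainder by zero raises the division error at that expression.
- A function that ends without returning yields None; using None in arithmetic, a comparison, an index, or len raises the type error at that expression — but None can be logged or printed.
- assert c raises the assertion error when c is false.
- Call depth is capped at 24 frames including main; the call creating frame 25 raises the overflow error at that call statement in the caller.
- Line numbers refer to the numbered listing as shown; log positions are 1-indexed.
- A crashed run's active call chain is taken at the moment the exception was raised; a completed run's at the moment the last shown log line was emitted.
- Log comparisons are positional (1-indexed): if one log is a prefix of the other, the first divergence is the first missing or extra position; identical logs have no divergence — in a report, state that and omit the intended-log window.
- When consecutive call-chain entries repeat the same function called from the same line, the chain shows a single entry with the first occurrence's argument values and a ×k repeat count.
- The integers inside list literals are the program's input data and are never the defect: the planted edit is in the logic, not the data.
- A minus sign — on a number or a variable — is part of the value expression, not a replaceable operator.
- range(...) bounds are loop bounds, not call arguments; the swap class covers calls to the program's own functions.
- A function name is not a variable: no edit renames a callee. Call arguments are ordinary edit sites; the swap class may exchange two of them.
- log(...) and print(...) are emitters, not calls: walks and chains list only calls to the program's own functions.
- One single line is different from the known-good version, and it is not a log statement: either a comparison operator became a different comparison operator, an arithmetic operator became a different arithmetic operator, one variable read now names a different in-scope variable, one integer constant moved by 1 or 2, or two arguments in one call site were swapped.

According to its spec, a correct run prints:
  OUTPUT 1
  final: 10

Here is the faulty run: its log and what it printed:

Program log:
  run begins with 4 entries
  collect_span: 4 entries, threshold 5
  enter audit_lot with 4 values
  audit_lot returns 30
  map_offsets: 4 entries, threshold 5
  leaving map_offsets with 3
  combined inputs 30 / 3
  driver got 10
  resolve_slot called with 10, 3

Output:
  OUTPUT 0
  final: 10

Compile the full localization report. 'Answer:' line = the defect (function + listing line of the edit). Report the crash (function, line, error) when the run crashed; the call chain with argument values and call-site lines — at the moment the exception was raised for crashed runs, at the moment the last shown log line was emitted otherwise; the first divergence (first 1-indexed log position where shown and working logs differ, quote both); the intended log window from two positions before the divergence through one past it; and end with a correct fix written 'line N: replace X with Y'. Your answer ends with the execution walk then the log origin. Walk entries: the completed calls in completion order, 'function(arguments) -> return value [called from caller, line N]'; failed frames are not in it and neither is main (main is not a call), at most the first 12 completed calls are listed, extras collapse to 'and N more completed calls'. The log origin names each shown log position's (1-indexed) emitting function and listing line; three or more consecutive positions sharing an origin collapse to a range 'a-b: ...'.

Answer: the defect is in resolve_slot at line 38.
Key fact: Every logged value matches the working version; the printed result is what differs.
Call chain: main -> resolve_slot(10, 3) (called at line 47).
First divergence: none — the logs agree in full.
Execution walk:
  audit_lot([10, 9, 5, 6]) -> 30  [called from collect_span, line 29]
  map_offsets([10, 9, 5, 6], 5) -> 3  [called from collect_span, line 30]
  collect_span([10, 9, 5, 6], 5) -> 10  [called from main, line 45]
  resolve_slot(10, 3) -> 0  [called from main, line 47]
Log line origins:
  1 — main, line 44
  2 — collect_span, line 28
  3 — audit_lot, line 2
  4 — audit_lot, line 6
  5 — map_offsets, line 10
  6 — map_offsets, line 15
  7 — collect_span, line 31
  8 — main, line 46
  9 — resolve_slot, line 36
A correct fix: line 38: replace `bound % bound` with `bound % pos`.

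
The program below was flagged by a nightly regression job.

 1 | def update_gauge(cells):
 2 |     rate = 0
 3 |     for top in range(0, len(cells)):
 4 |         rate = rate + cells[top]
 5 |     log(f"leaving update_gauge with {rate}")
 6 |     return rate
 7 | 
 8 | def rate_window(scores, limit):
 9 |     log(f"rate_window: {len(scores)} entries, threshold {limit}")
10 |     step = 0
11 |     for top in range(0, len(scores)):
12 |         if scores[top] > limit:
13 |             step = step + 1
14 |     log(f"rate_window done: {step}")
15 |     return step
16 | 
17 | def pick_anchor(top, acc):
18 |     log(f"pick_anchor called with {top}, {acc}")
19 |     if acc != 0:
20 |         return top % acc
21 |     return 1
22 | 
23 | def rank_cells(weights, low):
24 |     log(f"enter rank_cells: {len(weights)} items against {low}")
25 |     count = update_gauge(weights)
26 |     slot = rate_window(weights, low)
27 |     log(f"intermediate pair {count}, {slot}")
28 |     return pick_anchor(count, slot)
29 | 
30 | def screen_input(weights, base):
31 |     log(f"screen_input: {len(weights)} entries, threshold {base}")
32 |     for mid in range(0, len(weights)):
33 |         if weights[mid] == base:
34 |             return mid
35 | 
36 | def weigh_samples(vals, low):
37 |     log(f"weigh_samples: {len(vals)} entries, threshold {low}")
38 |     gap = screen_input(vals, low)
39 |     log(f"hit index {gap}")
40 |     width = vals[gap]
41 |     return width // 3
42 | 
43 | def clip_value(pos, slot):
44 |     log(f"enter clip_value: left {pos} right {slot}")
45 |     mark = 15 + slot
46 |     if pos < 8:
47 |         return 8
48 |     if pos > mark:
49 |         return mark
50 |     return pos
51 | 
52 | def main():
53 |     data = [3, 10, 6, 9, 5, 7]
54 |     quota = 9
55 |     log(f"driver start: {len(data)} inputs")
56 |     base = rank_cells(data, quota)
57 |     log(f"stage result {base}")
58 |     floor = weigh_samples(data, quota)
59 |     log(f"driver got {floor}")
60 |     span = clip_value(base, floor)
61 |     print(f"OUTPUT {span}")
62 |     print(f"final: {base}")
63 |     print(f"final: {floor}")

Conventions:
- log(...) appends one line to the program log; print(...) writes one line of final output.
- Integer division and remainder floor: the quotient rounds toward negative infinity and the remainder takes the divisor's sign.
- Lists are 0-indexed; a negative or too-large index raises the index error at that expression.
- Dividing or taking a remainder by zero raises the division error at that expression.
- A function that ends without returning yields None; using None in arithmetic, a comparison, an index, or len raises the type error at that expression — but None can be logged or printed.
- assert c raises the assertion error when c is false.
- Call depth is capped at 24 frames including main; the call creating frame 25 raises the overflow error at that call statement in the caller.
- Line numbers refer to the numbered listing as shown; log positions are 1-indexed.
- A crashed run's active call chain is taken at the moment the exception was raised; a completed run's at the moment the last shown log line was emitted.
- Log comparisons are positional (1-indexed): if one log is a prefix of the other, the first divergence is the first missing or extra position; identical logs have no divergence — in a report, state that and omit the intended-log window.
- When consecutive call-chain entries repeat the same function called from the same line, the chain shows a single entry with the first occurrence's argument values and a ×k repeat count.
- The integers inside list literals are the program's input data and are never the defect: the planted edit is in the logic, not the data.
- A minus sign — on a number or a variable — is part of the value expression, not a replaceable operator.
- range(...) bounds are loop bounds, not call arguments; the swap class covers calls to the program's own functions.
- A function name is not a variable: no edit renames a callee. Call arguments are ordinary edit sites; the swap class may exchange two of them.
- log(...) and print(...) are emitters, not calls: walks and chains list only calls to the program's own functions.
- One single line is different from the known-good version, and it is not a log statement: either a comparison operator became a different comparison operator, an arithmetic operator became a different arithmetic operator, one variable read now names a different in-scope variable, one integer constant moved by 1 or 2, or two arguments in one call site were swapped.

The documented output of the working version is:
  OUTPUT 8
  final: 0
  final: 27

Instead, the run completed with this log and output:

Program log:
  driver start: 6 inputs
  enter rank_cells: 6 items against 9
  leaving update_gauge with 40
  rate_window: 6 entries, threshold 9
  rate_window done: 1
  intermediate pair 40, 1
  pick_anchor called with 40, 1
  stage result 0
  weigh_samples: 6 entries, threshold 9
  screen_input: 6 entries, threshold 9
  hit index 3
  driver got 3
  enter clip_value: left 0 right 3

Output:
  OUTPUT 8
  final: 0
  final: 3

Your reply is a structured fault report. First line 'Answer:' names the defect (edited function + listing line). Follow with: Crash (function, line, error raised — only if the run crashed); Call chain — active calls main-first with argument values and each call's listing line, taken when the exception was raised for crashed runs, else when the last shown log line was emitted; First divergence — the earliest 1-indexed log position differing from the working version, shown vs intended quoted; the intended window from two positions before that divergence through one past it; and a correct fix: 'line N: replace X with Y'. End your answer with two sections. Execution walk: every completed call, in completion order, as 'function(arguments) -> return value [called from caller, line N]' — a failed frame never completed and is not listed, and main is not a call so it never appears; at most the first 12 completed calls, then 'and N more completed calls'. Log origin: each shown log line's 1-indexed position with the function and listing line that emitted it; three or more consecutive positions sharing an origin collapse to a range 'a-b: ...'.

Answer: the defect is in weigh_samples at line 41.
Key fact: At log position 12 the runs split — shown 'driver got 3', but the working version logs 'driver got 27'.
Call chain: main -> clip_value(0, 3) (called at line 60).
First divergence: position 12; shown 'driver got 3' vs intended 'driver got 27'.
Intended log window:
  10: screen_input: 6 entries, threshold 9
  11: hit index 3
  12: driver got 27
  13: enter clip_value: left 0 right 27
Execution walk:
  update_gauge([3, 10, 6, 9, 5, 7]) -> 40  [called from rank_cells, line 25]
  rate_window([3, 10, 6, 9, 5, 7], 9) -> 1  [called from rank_cells, line 26]
  pick_anchor(40, 1) -> 0  [called from rank_cells, line 28]
  rank_cells([3, 10, 6, 9, 5, 7], 9) -> 0  [called from main, line 56]
  screen_input([3, 10, 6, 9, 5, 7], 9) -> 3  [called from weigh_samples, line 38]
  weigh_samples([3, 10, 6, 9, 5, 7], 9) -> 3  [called from main, line 58]
  clip_value(0, 3) -> 8  [called from main, line 60]
Origin of each log line:
  1: emitted by main (line 55)
  2: emitted by rank_cells (line 24)
  3: emitted by update_gauge (line 5)
  4: emitted by rate_window (line 9)
  5: emitted by rate_window (line 14)
  6: emitted by rank_cells (line 27)
  7: emitted by pick_anchor (line 18)
  8: emitted by main (line 57)
  9: emitted by weigh_samples (line 37)
  10: emitted by screen_input (line 31)
  11: emitted by weigh_samples (line 39)
  12: emitted by main (line 59)
  13: emitted by clip_value (line 44)
A correct fix: line 41: replace `//` with `*`.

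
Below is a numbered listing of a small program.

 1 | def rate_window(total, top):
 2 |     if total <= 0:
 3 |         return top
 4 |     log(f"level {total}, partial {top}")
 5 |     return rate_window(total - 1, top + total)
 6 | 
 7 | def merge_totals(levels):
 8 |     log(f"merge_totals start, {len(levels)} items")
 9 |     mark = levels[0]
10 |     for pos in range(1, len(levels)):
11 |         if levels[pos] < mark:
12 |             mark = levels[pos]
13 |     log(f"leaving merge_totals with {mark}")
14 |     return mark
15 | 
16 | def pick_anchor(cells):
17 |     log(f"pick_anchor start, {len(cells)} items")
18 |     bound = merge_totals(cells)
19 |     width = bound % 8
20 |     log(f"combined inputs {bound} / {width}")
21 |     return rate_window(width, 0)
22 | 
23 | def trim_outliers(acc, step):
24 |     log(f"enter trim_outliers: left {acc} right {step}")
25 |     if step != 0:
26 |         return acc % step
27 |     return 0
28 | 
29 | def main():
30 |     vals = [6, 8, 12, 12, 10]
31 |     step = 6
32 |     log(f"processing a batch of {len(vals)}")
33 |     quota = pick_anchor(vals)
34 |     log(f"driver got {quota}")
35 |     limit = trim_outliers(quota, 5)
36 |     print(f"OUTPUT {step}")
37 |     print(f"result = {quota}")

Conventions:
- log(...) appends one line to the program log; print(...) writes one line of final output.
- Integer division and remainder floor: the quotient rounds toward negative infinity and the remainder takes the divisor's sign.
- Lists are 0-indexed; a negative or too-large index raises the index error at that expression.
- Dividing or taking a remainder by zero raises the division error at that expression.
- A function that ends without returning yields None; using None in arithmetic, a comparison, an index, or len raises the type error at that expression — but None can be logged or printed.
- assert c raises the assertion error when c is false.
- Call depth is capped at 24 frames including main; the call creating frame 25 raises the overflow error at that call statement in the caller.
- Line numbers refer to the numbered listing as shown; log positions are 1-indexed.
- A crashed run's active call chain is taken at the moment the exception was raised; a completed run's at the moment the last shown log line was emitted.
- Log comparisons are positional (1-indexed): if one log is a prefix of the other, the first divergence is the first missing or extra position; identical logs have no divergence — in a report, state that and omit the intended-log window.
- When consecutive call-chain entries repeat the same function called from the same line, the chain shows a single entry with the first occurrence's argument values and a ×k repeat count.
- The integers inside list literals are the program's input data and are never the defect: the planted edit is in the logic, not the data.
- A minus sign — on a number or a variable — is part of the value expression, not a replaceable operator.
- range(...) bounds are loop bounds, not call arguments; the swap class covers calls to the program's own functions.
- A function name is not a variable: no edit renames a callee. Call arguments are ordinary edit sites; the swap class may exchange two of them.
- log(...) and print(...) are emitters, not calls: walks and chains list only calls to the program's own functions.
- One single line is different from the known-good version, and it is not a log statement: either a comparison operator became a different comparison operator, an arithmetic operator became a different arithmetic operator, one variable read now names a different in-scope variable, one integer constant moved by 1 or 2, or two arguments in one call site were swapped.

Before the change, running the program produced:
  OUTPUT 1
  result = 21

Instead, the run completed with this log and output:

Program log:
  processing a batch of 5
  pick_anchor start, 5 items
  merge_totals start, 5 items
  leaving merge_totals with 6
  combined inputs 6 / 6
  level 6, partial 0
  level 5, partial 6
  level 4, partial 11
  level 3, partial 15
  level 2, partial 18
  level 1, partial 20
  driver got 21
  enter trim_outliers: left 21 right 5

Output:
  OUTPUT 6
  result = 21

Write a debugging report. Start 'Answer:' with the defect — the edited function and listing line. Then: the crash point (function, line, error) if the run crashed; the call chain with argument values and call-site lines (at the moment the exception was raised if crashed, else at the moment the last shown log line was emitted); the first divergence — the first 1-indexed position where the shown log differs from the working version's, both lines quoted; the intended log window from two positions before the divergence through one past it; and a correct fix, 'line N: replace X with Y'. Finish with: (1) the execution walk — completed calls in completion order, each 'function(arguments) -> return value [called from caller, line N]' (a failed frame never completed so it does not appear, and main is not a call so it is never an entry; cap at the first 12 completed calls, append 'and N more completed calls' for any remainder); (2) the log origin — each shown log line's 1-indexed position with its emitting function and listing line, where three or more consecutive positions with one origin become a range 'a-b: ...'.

Answer: the defect is in main at line 36.
Key fact: Log streams are identical — the defect surfaces only in the printed output.
Call chain: main -> trim_outliers(21, 5) (called at line 35).
First divergence: none (the log streams are identical).
Execution walk:
  merge_totals([6, 8, 12, 12, 10]) -> 6  [called from pick_anchor, line 18]
  rate_window(0, 21) -> 21  [called from rate_window, line 5]
  rate_window(1, 20) -> 21  [called from rate_window, line 5]
  rate_window(2, 18) -> 21  [called from rate_window, line 5]
  rate_window(3, 15) -> 21  [called from rate_window, line 5]
  rate_window(4, 11) -> 21  [called from rate_window, line 5]
  rate_window(5, 6) -> 21  [called from rate_window, line 5]
  rate_window(6, 0) -> 21  [called from pick_anchor, line 21]
  pick_anchor([6, 8, 12, 12, 10]) -> 21  [called from main, line 33]
  trim_outliers(21, 5) -> 1  [called from main, line 35]
Origin of each log line:
  1: logged in main at line 32
  2: logged in pick_anchor at line 17
  3: logged in merge_totals at line 8
  4: logged in merge_totals at line 13
  5: logged in pick_anchor at line 20
  6-11: logged in rate_window at line 4
  12: logged in main at line 34
  13: logged in trim_outliers at line 24
A correct fix: line 36: replace `step` with `limit`.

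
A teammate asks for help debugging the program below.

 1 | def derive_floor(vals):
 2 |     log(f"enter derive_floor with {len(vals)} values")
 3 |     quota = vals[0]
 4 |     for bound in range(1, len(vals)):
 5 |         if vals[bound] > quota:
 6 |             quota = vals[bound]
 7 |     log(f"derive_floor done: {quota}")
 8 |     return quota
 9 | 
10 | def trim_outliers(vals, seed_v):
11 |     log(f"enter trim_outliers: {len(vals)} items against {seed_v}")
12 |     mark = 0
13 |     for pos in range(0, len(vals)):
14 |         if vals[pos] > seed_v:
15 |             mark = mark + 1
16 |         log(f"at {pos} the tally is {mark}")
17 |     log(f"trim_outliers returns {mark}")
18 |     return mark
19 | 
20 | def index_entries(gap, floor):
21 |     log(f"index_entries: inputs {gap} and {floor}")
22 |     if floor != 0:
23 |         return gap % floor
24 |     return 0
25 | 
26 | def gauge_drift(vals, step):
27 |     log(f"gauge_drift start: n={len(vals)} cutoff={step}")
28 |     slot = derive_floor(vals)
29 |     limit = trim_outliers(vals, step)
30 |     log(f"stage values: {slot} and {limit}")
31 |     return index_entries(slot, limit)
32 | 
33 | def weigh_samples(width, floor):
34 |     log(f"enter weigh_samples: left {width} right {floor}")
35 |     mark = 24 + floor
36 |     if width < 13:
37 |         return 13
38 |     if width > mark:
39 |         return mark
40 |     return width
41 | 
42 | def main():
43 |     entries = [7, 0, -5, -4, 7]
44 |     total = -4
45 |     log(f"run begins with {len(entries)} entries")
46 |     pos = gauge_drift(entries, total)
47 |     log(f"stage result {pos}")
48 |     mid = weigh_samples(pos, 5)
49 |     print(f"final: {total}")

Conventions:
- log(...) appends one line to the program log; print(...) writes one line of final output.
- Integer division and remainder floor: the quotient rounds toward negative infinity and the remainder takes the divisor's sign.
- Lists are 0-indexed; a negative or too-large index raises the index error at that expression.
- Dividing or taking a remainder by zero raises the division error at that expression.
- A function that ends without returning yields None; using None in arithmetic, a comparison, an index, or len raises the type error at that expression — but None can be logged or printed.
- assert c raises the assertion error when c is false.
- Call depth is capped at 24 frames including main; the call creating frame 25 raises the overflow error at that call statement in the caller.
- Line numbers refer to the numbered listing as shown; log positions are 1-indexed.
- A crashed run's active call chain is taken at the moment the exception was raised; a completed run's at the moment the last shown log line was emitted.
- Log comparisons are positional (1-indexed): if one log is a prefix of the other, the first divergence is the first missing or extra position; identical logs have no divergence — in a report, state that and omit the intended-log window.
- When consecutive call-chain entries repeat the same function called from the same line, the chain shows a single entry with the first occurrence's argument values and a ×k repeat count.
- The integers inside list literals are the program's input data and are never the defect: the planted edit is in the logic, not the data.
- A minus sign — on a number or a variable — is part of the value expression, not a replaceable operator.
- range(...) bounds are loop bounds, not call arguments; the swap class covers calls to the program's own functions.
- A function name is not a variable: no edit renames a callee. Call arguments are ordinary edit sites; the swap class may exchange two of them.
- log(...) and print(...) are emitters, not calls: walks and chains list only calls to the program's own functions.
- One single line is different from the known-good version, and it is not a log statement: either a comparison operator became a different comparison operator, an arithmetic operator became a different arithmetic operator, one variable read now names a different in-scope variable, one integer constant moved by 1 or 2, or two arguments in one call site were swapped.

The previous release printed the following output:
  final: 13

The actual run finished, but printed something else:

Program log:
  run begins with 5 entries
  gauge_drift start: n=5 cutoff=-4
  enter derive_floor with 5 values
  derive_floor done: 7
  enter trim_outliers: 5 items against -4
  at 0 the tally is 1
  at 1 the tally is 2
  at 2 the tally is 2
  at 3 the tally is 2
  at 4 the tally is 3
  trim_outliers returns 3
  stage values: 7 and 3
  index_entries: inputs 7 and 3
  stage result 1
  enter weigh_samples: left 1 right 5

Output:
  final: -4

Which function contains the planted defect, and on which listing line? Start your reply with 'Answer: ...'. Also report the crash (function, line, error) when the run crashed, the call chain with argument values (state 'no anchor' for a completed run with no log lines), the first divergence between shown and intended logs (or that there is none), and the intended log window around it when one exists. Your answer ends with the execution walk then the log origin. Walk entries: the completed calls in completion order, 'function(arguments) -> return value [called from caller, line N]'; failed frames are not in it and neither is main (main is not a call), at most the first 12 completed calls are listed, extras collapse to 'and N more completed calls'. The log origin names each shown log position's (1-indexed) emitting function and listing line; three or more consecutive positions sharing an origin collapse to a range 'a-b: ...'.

Answer: the defect is in main at line 49.
Key fact: The logs agree in full; only the final output differs.
Call chain: main -> weigh_samples(1, 5) (called at line 48).
First divergence: none; the two logs match at every position.
Execution walk:
  derive_floor([7, 0, -5, -4, 7]) -> 7  [called from gauge_drift, line 28]
  trim_outliers([7, 0, -5, -4, 7], -4) -> 3  [called from gauge_drift, line 29]
  index_entries(7, 3) -> 1  [called from gauge_drift, line 31]
  gauge_drift([7, 0, -5, -4, 7], -4) -> 1  [called from main, line 46]
  weigh_samples(1, 5) -> 13  [called from main, line 48]
Log origins:
  1: emitted by main (line 45)
  2: emitted by gauge_drift (line 27)
  3: emitted by derive_floor (line 2)
  4: emitted by derive_floor (line 7)
  5: emitted by trim_outliers (line 11)
  6-10: emitted by trim_outliers (line 16)
  11: emitted by trim_outliers (line 17)
  12: emitted by gauge_drift (line 30)
  13: emitted by index_entries (line 21)
  14: emitted by main (line 47)
  15: emitted by weigh_samples (line 34)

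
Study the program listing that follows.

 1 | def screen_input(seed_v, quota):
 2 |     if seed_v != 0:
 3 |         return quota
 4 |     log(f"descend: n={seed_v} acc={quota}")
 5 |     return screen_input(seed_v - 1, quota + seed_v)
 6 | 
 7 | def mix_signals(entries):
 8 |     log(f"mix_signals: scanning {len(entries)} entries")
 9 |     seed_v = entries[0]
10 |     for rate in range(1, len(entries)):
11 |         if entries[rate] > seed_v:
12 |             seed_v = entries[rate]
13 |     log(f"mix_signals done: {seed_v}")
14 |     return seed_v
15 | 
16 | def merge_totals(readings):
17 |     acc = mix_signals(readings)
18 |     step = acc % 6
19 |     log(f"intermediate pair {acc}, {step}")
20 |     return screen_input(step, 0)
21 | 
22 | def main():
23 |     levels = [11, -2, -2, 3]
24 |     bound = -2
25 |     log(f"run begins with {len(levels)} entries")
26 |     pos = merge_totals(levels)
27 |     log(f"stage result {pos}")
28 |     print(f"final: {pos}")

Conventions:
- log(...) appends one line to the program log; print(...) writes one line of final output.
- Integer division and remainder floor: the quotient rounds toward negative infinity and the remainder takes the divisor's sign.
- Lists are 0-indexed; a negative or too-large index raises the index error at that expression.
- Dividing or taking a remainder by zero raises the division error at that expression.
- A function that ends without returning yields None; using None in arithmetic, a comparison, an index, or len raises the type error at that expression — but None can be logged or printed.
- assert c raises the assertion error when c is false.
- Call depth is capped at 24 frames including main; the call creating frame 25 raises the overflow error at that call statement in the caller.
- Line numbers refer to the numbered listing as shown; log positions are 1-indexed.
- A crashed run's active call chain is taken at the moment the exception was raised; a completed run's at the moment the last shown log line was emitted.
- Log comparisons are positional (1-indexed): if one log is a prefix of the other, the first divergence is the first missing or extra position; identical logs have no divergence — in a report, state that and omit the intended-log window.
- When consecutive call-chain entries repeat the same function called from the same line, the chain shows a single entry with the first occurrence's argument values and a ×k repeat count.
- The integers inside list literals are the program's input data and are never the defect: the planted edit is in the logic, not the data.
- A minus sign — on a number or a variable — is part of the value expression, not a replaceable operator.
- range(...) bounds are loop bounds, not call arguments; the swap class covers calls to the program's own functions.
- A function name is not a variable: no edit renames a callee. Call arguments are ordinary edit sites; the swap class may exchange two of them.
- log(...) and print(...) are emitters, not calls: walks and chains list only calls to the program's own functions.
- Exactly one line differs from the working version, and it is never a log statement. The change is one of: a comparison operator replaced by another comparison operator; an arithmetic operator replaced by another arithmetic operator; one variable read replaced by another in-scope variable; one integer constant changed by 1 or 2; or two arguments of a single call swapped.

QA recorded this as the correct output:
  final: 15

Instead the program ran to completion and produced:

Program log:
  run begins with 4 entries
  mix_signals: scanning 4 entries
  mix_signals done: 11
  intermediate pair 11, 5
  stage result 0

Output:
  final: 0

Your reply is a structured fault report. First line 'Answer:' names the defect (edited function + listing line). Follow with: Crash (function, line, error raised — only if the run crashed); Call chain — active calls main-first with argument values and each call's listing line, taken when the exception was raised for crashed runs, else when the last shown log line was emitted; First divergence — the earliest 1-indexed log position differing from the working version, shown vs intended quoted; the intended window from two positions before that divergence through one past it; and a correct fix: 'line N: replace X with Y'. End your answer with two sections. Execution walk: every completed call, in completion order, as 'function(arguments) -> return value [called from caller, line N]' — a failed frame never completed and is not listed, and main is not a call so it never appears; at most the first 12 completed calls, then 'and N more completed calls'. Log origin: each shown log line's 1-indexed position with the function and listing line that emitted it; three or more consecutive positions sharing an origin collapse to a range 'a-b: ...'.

Answer: the defect is in screen_input at line 2.
The tell: At log position 5 the runs split — shown 'stage result 0', but the working version logs 'descend: n=5 acc=0'.
Call chain: main.
First divergence: at position 5 the run shows 'stage result 0' where the working version logs 'descend: n=5 acc=0'.
Intended log window:
  3: mix_signals done: 11
  4: intermediate pair 11, 5
  5: descend: n=5 acc=0
  6: descend: n=4 acc=5
Execution walk:
  mix_signals([11, -2, -2, 3]) -> 11  [called from merge_totals, line 17]
  screen_input(5, 0) -> 0  [called from merge_totals, line 20]
  merge_totals([11, -2, -2, 3]) -> 0  [called from main, line 26]
Log origins:
  1: from main, line 25
  2: from mix_signals, line 8
  3: from mix_signals, line 13
  4: from merge_totals, line 19
  5: from main, line 27
A correct fix: line 2: replace `!=` with `<=`.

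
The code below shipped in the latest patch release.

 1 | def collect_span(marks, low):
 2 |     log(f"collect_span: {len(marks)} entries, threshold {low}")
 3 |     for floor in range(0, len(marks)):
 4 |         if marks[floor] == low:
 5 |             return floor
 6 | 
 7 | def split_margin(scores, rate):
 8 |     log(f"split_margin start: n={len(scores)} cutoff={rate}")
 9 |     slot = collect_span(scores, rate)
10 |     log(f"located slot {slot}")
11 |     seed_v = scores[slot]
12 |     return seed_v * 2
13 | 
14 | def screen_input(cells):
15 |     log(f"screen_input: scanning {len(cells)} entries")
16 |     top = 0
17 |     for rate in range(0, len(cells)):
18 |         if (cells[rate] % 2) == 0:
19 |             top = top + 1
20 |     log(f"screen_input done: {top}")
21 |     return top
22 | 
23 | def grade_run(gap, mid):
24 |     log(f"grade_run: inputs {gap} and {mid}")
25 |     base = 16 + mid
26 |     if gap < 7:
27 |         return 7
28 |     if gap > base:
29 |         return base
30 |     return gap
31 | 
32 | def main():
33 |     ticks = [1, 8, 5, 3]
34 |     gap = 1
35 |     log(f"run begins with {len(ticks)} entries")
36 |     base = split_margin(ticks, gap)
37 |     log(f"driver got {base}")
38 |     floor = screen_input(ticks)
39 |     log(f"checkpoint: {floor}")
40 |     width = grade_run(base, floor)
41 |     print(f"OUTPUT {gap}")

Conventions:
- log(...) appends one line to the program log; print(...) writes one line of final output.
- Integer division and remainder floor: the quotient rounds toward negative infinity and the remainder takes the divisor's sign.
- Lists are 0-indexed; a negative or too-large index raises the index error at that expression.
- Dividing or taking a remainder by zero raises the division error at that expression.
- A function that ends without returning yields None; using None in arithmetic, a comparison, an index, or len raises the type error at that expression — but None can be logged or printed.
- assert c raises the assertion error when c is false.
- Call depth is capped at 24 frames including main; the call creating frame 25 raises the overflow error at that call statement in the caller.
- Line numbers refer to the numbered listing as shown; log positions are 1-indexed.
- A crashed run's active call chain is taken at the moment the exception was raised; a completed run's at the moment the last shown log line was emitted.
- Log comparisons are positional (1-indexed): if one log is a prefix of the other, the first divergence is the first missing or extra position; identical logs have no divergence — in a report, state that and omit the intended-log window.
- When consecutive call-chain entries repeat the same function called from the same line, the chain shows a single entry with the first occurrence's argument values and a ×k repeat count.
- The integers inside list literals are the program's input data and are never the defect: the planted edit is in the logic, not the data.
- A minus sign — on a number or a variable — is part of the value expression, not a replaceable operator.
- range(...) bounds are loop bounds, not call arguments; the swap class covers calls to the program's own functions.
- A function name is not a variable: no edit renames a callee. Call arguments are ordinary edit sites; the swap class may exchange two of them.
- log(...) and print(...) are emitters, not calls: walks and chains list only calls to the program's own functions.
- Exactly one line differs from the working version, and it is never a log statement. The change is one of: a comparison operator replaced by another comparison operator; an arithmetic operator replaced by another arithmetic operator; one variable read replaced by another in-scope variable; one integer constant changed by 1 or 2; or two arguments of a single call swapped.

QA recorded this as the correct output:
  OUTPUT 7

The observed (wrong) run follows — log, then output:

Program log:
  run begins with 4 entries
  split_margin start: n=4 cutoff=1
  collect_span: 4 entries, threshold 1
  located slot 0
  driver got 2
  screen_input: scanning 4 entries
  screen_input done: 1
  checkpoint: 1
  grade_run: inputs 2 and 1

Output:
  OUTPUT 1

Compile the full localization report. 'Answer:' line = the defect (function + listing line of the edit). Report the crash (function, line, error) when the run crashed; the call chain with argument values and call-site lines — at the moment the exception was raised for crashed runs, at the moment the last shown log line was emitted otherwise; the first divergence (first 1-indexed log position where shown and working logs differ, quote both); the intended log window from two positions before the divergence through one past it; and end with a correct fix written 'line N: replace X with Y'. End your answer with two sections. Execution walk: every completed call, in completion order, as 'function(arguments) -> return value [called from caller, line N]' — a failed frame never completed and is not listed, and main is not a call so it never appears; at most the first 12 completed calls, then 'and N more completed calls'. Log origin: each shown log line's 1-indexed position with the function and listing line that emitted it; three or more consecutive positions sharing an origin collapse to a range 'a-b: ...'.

Answer: the defect is in main at line 41.
Key fact: No log line changed; the fault shows up purely in the output.
Call chain: main -> grade_run(2, 1) (called at line 40).
First divergence: none; the two logs match at every position.
Execution walk:
  collect_span([1, 8, 5, 3], 1) -> 0  [called from split_margin, line 9]
  split_margin([1, 8, 5, 3], 1) -> 2  [called from main, line 36]
  screen_input([1, 8, 5, 3]) -> 1  [called from main, line 38]
  grade_run(2, 1) -> 7  [called from main, line 40]
Log line origins:
  1: from main, line 35
  2: from split_margin, line 8
  3: from collect_span, line 2
  4: from split_margin, line 10
  5: from main, line 37
  6: from screen_input, line 15
  7: from screen_input, line 20
  8: from main, line 39
  9: from grade_run, line 24
A correct fix: line 41: replace `gap` with `width`.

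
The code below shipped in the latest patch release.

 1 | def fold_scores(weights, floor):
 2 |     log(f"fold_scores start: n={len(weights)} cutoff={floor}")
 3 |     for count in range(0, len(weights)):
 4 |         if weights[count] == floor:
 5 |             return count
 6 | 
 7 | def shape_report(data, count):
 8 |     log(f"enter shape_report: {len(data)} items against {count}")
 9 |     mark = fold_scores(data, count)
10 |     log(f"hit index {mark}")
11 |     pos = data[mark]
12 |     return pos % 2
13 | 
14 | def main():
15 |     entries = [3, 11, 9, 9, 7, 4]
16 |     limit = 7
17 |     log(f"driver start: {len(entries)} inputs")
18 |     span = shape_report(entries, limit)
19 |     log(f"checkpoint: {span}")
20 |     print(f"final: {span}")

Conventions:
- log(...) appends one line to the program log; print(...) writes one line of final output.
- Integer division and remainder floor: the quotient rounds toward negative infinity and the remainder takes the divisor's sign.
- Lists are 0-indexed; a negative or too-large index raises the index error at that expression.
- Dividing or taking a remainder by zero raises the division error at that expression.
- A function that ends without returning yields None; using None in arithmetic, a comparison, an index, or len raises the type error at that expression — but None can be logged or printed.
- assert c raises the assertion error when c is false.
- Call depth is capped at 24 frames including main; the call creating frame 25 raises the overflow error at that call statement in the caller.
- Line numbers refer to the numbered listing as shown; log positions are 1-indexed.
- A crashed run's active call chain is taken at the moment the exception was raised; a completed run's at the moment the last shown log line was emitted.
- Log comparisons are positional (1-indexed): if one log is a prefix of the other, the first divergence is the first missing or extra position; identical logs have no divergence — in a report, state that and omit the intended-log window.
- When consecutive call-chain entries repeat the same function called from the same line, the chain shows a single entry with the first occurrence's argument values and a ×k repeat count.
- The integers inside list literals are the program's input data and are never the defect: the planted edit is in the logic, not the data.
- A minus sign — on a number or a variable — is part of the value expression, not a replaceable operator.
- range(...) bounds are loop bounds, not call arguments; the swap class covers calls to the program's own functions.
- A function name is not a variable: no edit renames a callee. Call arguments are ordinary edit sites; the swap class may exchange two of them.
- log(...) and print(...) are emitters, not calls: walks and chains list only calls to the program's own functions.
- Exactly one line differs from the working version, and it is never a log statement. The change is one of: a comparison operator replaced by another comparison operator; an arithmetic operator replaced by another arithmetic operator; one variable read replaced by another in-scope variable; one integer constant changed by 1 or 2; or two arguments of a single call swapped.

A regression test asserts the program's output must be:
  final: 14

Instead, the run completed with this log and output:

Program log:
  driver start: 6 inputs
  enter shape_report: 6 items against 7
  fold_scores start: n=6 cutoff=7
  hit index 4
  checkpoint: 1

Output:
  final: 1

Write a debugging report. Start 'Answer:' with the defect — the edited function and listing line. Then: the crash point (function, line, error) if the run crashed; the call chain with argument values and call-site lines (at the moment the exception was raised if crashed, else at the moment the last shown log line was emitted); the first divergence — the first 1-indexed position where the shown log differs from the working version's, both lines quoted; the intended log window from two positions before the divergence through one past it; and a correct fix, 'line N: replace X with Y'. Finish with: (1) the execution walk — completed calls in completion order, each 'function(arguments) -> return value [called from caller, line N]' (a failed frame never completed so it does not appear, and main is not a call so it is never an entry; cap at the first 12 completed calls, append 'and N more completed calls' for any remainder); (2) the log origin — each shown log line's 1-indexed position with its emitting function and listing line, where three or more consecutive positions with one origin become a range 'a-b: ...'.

Answer: the defect is in shape_report at line 12.
The tell: Position 5 is the first bad log line: 'checkpoint: 1' should read 'checkpoint: 14'.
Call chain: main.
First divergence: position 5 — shown 'checkpoint: 1', intended 'checkpoint: 14'.
Intended log window:
  3: fold_scores start: n=6 cutoff=7
  4: hit index 4
  5: checkpoint: 14
Execution walk:
  fold_scores([3, 11, 9, 9, 7, 4], 7) -> 4  [called from shape_report, line 9]
  shape_report([3, 11, 9, 9, 7, 4], 7) -> 1  [called from main, line 18]
Origin of each log line:
  1: logged in main at line 17
  2: logged in shape_report at line 8
  3: logged in fold_scores at line 2
  4: logged in shape_report at line 10
  5: logged in main at line 19
A correct fix: line 12: replace `%` with `*`.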